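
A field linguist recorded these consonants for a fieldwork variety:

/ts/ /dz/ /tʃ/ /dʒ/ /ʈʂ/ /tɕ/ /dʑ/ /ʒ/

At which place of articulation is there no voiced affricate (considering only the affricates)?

Voiceless: /ts/ (alveolar), /tʃ/ (postalveolar), /ʈʂ/ (retroflex), /tɕ/ (alveolo-palatal).
Voiced: /dz/ (alveolar), /dʒ/ (postalveolar), /dʑ/ (alveolo-palatal).
Every place of articulation has a voiced member except retroflex, where /ɖʐ/ would be expected.

retroflex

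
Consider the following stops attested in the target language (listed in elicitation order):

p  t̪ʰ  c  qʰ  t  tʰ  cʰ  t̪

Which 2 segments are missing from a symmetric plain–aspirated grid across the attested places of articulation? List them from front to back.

Plain: /p/ (bilabial), /t̪/ (dental), /t/ (alveolar), /c/ (palatal).
Aspirated: /t̪ʰ/ (dental), /tʰ/ (alveolar), /cʰ/ (palatal), /qʰ/ (uvular).
Gaps, from front to back: bilabial lacks aspirated (/pʰ/); uvular lacks plain (/q/).

/pʰ/, /q/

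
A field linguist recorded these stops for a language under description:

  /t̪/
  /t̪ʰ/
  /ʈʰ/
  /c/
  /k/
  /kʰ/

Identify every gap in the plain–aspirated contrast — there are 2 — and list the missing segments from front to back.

dental: plain /t̪/, aspirated /t̪ʰ/.
retroflex: plain —, aspirated /ʈʰ/.
palatal: plain /c/, aspirated —.
velar: plain /k/, aspirated /kʰ/.
Gaps, from front to back: retroflex lacks plain (/ʈ/); palatal lacks aspirated (/cʰ/).

/ʈ/, /cʰ/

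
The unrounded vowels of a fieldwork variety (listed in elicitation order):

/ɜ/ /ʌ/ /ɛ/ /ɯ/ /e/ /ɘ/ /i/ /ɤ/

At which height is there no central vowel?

high

Front: /i/ (high), /e/ (high-mid), /ɛ/ (low-mid).
Central: /ɘ/ (high-mid), /ɜ/ (low-mid).
Back: /ɯ/ (high), /ɤ/ (high-mid), /ʌ/ (low-mid).
Every height has a central member except high, where /ɨ/ would be expected.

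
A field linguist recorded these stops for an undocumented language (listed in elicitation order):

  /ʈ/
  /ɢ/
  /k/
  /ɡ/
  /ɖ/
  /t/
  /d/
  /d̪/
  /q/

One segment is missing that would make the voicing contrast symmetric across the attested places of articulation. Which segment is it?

dental: voiceless —, voiced /d̪/.
alveolar: voiceless /t/, voiced /d/.
retroflex: voiceless /ʈ/, voiced /ɖ/.
velar: voiceless /k/, voiced /ɡ/.
uvular: voiceless /q/, voiced /ɢ/.
The dental row has no voiceless member, so the gap is the voiceless dental stop /t̪/.

/t̪/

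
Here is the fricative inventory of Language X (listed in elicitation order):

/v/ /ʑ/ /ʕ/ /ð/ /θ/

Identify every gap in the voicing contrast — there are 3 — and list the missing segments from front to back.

labiodental: voiceless —, voiced /v/.
dental: voiceless /θ/, voiced /ð/.
alveolo-palatal: voiceless —, voiced /ʑ/.
pharyngeal: voiceless —, voiced /ʕ/.
Gaps, from front to back: labiodental lacks voiceless (/f/); alveolo-palatal lacks voiceless (/ɕ/); pharyngeal lacks voiceless (/ħ/).

/f/, /ɕ/, /ħ/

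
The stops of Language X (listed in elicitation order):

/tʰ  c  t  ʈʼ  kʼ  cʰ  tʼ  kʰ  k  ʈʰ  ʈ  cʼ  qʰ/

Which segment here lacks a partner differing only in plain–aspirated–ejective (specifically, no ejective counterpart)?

/qʰ/

Alveolar: /t/ ~ /tʰ/ ~ /tʼ/
Retroflex: /ʈ/ ~ /ʈʰ/ ~ /ʈʼ/
Palatal: /c/ ~ /cʰ/ ~ /cʼ/
Velar: /k/ ~ /kʰ/ ~ /kʼ/
Uvular: only /qʰ/ (aspirated); no ejective partner.
So /qʰ/ is the unpaired segment.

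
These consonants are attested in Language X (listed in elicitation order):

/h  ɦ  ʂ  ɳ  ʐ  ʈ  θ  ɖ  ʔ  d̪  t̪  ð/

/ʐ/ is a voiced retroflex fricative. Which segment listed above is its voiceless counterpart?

The voiceless counterpart is a voiceless retroflex fricative — in this inventory, /ʂ/.

/ʂ/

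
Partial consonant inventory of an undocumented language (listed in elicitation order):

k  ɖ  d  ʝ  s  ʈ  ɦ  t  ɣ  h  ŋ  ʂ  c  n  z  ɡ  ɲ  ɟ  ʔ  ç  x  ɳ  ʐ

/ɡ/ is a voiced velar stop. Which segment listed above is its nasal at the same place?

/ŋ/

The nasal at the same place is a velar nasal — in this inventory, /ŋ/.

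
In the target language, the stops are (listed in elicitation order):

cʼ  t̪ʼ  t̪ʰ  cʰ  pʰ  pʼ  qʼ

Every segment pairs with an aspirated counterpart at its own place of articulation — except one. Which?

/qʼ/

Bilabial: /pʰ/ ~ /pʼ/
Dental: /t̪ʰ/ ~ /t̪ʼ/
Palatal: /cʰ/ ~ /cʼ/
Uvular: only /qʼ/ (ejective); no aspirated partner.
So /qʼ/ is the unpaired segment.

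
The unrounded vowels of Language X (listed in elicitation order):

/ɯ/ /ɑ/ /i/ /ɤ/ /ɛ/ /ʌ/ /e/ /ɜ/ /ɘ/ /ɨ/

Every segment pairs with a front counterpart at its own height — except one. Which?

High: /i/ ~ /ɨ/ ~ /ɯ/
High-mid: /e/ ~ /ɘ/ ~ /ɤ/
Low-mid: /ɛ/ ~ /ɜ/ ~ /ʌ/
Low: only /ɑ/ (back); no front partner.
So /ɑ/ is the unpaired segment.

/ɑ/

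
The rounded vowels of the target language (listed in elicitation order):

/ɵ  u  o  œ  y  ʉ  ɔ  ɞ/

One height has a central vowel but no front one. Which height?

high-mid

height            front     central   back    
high              y         ʉ         u       
high-mid          —         ɵ         o       
low-mid           œ         ɞ         ɔ       
Every height has a front member except high-mid, where /ø/ would be expected.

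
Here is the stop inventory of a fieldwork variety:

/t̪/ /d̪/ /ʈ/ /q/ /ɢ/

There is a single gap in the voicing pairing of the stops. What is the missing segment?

/ɖ/

place of articulation  voiceless  voiced  
dental            t̪        d̪      
retroflex         ʈ         —       
uvular            q         ɢ       
The retroflex row has no voiced member, so the gap is the voiced retroflex stop /ɖ/.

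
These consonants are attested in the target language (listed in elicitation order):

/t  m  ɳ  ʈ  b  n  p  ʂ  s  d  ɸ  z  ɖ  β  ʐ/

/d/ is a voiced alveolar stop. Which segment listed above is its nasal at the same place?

/n/

The nasal at the same place is an alveolar nasal — in this inventory, /n/.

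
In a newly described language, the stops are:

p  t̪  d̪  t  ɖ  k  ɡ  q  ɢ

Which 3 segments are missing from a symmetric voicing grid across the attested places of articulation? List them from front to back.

/b/, /d/, /ʈ/

place of articulation  voiceless  voiced  
bilabial          p         —       
dental            t̪        d̪      
alveolar          t         —       
retroflex         —         ɖ       
velar             k         ɡ       
uvular            q         ɢ       
Gaps, from front to back: bilabial lacks voiced (/b/); alveolar lacks voiced (/d/); retroflex lacks voiceless (/ʈ/).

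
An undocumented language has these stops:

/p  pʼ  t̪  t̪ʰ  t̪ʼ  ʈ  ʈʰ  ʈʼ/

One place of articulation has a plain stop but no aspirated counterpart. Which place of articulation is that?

bilabial

place of articulation  plain     aspirated  ejective
bilabial          p         —         pʼ      
dental            t̪        t̪ʰ       t̪ʼ     
retroflex         ʈ         ʈʰ        ʈʼ      
Every place of articulation has an aspirated member except bilabial, where /pʰ/ would be expected.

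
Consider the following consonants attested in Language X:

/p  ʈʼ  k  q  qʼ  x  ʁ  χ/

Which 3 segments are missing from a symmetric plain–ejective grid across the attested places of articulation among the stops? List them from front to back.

place of articulation  plain     ejective
bilabial          p         —       
retroflex         —         ʈʼ      
velar             k         —       
uvular            q         qʼ      
Gaps, from front to back: bilabial lacks ejective (/pʼ/); retroflex lacks plain (/ʈ/); velar lacks ejective (/kʼ/).

/pʼ/, /ʈ/, /kʼ/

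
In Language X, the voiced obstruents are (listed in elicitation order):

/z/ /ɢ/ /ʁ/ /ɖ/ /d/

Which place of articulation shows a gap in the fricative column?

retroflex

Stop: /d/ (alveolar), /ɖ/ (retroflex), /ɢ/ (uvular).
Fricative: /z/ (alveolar), /ʁ/ (uvular).
Every place of articulation has a fricative member except retroflex, where /ʐ/ would be expected.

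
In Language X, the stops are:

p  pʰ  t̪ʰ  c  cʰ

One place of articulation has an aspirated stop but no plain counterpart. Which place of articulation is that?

dental

place of articulation  plain     aspirated
bilabial          p         pʰ      
dental            —         t̪ʰ     
palatal           c         cʰ      
Every place of articulation has a plain member except dental, where /t̪/ would be expected.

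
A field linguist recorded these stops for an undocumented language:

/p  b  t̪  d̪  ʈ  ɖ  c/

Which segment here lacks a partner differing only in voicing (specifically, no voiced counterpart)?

/c/

Bilabial: /p/ ~ /b/
Dental: /t̪/ ~ /d̪/
Retroflex: /ʈ/ ~ /ɖ/
Palatal: only /c/ (voiceless); no voiced partner.
So /c/ is the unpaired segment.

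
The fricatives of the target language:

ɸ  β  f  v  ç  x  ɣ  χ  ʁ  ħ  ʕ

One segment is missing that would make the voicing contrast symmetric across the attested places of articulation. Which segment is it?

place of articulation  voiceless  voiced  
bilabial          ɸ         β       
labiodental       f         v       
palatal           ç         —       
velar             x         ɣ       
uvular            χ         ʁ       
pharyngeal        ħ         ʕ       
The palatal row has no voiced member, so the gap is the voiced palatal fricative /ʝ/.

/ʝ/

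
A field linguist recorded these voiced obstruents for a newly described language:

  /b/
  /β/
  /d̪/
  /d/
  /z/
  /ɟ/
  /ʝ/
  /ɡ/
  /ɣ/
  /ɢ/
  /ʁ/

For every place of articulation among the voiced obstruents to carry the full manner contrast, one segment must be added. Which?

/ð/

bilabial: stop /b/, fricative /β/.
dental: stop /d̪/, fricative —.
alveolar: stop /d/, fricative /z/.
palatal: stop /ɟ/, fricative /ʝ/.
velar: stop /ɡ/, fricative /ɣ/.
uvular: stop /ɢ/, fricative /ʁ/.
The dental row has no fricative member, so the gap is the dental fricative /ð/.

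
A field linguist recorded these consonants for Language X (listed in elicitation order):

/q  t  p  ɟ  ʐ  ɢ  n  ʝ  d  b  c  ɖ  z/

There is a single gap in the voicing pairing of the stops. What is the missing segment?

place of articulation  voiceless  voiced  
bilabial          p         b       
alveolar          t         d       
retroflex         —         ɖ       
palatal           c         ɟ       
uvular            q         ɢ       
The retroflex row has no voiceless member, so the gap is the voiceless retroflex stop /ʈ/.

/ʈ/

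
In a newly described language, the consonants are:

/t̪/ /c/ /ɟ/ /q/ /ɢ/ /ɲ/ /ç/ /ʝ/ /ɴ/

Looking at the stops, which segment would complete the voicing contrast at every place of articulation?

/d̪/

dental: voiceless /t̪/, voiced —.
palatal: voiceless /c/, voiced /ɟ/.
uvular: voiceless /q/, voiced /ɢ/.
The dental row has no voiced member, so the gap is the voiced dental stop /d̪/.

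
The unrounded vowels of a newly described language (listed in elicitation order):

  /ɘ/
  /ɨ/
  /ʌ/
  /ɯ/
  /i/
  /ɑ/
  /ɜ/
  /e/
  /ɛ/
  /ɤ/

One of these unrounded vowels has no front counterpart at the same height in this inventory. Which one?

High: /i/ ~ /ɨ/ ~ /ɯ/
High-mid: /e/ ~ /ɘ/ ~ /ɤ/
Low-mid: /ɛ/ ~ /ɜ/ ~ /ʌ/
Low: only /ɑ/ (back); no front partner.
So /ɑ/ is the unpaired segment.

/ɑ/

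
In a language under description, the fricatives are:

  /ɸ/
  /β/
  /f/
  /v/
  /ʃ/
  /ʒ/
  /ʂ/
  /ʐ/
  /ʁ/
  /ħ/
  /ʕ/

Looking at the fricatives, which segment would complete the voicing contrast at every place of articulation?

/χ/

bilabial: voiceless /ɸ/, voiced /β/.
labiodental: voiceless /f/, voiced /v/.
postalveolar: voiceless /ʃ/, voiced /ʒ/.
retroflex: voiceless /ʂ/, voiced /ʐ/.
uvular: voiceless —, voiced /ʁ/.
pharyngeal: voiceless /ħ/, voiced /ʕ/.
The uvular row has no voiceless member, so the gap is the voiceless uvular fricative /χ/.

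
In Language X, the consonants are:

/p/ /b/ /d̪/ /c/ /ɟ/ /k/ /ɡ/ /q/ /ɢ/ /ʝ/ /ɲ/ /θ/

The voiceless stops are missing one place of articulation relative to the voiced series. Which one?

dental

Voiceless: /p/ (bilabial), /c/ (palatal), /k/ (velar), /q/ (uvular).
Voiced: /b/ (bilabial), /d̪/ (dental), /ɟ/ (palatal), /ɡ/ (velar), /ɢ/ (uvular).
Every place of articulation has a voiceless member except dental, where /t̪/ would be expected.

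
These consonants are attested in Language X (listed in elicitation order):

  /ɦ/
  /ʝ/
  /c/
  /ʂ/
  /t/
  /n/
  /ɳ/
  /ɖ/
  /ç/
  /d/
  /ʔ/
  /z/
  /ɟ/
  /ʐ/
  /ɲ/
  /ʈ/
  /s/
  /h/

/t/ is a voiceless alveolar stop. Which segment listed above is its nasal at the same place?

The nasal at the same place is an alveolar nasal — in this inventory, /n/.

/n/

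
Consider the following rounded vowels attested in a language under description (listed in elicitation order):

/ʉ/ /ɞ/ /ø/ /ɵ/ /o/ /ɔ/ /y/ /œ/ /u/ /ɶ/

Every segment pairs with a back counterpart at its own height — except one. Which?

/ɶ/

High: /y/ ~ /ʉ/ ~ /u/
High-mid: /ø/ ~ /ɵ/ ~ /o/
Low-mid: /œ/ ~ /ɞ/ ~ /ɔ/
Low: only /ɶ/ (front); no back partner.
So /ɶ/ is the unpaired segment.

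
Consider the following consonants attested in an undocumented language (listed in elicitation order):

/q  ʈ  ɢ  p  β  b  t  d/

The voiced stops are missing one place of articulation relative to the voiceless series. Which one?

retroflex

place of articulation  voiceless  voiced  
bilabial          p         b       
alveolar          t         d       
retroflex         ʈ         —       
uvular            q         ɢ       
Every place of articulation has a voiced member except retroflex, where /ɖ/ would be expected.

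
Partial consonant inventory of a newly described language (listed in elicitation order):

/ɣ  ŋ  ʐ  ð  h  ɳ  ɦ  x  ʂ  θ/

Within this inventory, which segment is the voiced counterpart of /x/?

/ɣ/

/x/ is a voiceless velar fricative.
The voiced counterpart is a voiced velar fricative — in this inventory, /ɣ/.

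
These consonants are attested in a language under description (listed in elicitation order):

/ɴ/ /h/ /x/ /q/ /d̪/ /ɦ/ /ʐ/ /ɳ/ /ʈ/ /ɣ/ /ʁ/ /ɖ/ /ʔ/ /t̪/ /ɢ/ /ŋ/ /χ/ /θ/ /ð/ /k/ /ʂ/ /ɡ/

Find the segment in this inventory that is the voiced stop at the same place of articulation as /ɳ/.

/ɳ/ is a retroflex nasal.
The voiced stop at the same place is a voiced retroflex stop — in this inventory, /ɖ/.

/ɖ/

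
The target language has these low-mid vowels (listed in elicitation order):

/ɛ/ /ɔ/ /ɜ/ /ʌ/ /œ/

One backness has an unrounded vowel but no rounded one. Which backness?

central

Unrounded: /ɛ/ (front), /ɜ/ (central), /ʌ/ (back).
Rounded: /œ/ (front), /ɔ/ (back).
Every backness has a rounded member except central, where /ɞ/ would be expected.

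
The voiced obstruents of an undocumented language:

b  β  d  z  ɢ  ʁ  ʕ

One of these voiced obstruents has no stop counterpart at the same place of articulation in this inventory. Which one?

/ʕ/

Bilabial: /b/ ~ /β/
Alveolar: /d/ ~ /z/
Uvular: /ɢ/ ~ /ʁ/
Pharyngeal: only /ʕ/ (fricative); no stop partner.
So /ʕ/ is the unpaired segment.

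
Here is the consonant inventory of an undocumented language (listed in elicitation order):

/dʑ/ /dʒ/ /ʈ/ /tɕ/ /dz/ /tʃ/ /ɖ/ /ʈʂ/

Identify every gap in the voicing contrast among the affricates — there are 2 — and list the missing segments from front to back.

/ts/, /ɖʐ/

Voiceless: /tʃ/ (postalveolar), /ʈʂ/ (retroflex), /tɕ/ (alveolo-palatal).
Voiced: /dz/ (alveolar), /dʒ/ (postalveolar), /dʑ/ (alveolo-palatal).
Gaps, from front to back: alveolar lacks voiceless (/ts/); retroflex lacks voiced (/ɖʐ/).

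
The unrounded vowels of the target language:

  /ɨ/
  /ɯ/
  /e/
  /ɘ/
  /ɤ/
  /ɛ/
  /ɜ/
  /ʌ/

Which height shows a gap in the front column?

height            front     central   back    
high              —         ɨ         ɯ       
high-mid          e         ɘ         ɤ       
low-mid           ɛ         ɜ         ʌ       
Every height has a front member except high, where /i/ would be expected.

high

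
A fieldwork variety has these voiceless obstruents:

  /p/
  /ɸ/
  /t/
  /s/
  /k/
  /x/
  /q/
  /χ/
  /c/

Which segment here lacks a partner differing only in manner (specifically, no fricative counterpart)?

Bilabial: /p/ ~ /ɸ/
Alveolar: /t/ ~ /s/
Velar: /k/ ~ /x/
Uvular: /q/ ~ /χ/
Palatal: only /c/ (stop); no fricative partner.
So /c/ is the unpaired segment.

/c/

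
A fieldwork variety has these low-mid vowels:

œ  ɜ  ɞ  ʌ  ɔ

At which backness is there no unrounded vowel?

front

front: unrounded —, rounded /œ/.
central: unrounded /ɜ/, rounded /ɞ/.
back: unrounded /ʌ/, rounded /ɔ/.
Every backness has an unrounded member except front, where /ɛ/ would be expected.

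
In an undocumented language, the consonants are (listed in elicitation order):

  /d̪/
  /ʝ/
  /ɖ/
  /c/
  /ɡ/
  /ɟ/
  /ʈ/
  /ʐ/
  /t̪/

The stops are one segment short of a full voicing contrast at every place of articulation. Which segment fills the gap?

/k/

place of articulation  voiceless  voiced  
dental            t̪        d̪      
retroflex         ʈ         ɖ       
palatal           c         ɟ       
velar             —         ɡ       
The velar row has no voiceless member, so the gap is the voiceless velar stop /k/.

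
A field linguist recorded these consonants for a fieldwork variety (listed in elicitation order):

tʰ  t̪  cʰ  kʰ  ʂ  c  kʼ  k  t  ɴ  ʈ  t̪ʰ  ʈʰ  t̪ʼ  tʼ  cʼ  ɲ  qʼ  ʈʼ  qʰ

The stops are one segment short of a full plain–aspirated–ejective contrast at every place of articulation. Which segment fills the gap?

/q/

place of articulation  plain     aspirated  ejective
dental            t̪        t̪ʰ       t̪ʼ     
alveolar          t         tʰ        tʼ      
retroflex         ʈ         ʈʰ        ʈʼ      
palatal           c         cʰ        cʼ      
velar             k         kʰ        kʼ      
uvular            —         qʰ        qʼ      
The uvular row has no plain member, so the gap is the plain uvular stop /q/.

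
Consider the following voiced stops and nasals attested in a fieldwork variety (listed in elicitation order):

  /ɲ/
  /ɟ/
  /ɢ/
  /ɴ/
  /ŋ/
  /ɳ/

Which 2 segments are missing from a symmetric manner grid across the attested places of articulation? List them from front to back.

/ɖ/, /ɡ/

place of articulation  oral stop  nasal   
retroflex         —         ɳ       
palatal           ɟ         ɲ       
velar             —         ŋ       
uvular            ɢ         ɴ       
Gaps, from front to back: retroflex lacks oral stop (/ɖ/); velar lacks oral stop (/ɡ/).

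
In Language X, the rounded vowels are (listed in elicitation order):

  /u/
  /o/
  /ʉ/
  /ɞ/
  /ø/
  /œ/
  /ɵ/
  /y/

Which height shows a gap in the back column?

low-mid

high: front /y/, central /ʉ/, back /u/.
high-mid: front /ø/, central /ɵ/, back /o/.
low-mid: front /œ/, central /ɞ/, back —.
Every height has a back member except low-mid, where /ɔ/ would be expected.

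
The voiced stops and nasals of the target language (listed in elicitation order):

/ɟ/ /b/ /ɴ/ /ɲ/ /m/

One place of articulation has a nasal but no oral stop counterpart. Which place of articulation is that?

place of articulation  oral stop  nasal   
bilabial          b         m       
palatal           ɟ         ɲ       
uvular            —         ɴ       
Every place of articulation has an oral stop member except uvular, where /ɢ/ would be expected.

uvular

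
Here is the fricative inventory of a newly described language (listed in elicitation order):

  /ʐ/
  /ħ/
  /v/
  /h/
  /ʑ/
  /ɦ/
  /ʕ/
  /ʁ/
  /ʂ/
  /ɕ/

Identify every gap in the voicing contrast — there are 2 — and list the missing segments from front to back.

/f/, /χ/

place of articulation  voiceless  voiced  
labiodental       —         v       
retroflex         ʂ         ʐ       
alveolo-palatal   ɕ         ʑ       
uvular            —         ʁ       
pharyngeal        ħ         ʕ       
glottal           h         ɦ       
Gaps, from front to back: labiodental lacks voiceless (/f/); uvular lacks voiceless (/χ/).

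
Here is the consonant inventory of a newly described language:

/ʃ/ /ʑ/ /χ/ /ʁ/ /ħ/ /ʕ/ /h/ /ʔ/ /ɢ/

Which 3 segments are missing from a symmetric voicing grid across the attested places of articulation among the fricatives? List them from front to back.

/ʒ/, /ɕ/, /ɦ/

postalveolar: voiceless /ʃ/, voiced —.
alveolo-palatal: voiceless —, voiced /ʑ/.
uvular: voiceless /χ/, voiced /ʁ/.
pharyngeal: voiceless /ħ/, voiced /ʕ/.
glottal: voiceless /h/, voiced —.
Gaps, from front to back: postalveolar lacks voiced (/ʒ/); alveolo-palatal lacks voiceless (/ɕ/); glottal lacks voiced (/ɦ/).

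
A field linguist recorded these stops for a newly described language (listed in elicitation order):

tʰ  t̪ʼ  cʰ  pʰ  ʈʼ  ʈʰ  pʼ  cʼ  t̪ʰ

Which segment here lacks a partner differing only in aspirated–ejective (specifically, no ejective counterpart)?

/tʰ/

Bilabial: /pʰ/ ~ /pʼ/
Dental: /t̪ʰ/ ~ /t̪ʼ/
Retroflex: /ʈʰ/ ~ /ʈʼ/
Palatal: /cʰ/ ~ /cʼ/
Alveolar: only /tʰ/ (aspirated); no ejective partner.
So /tʰ/ is the unpaired segment.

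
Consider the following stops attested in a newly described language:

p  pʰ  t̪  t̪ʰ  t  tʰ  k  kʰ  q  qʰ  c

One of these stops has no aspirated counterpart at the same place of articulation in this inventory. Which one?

/c/

Bilabial: /p/ ~ /pʰ/
Dental: /t̪/ ~ /t̪ʰ/
Alveolar: /t/ ~ /tʰ/
Velar: /k/ ~ /kʰ/
Uvular: /q/ ~ /qʰ/
Palatal: only /c/ (plain); no aspirated partner.
So /c/ is the unpaired segment.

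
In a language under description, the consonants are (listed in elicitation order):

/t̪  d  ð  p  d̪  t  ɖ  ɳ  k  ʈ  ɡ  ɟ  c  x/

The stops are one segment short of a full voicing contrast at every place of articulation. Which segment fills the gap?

/b/

Voiceless: /p/ (bilabial), /t̪/ (dental), /t/ (alveolar), /ʈ/ (retroflex), /c/ (palatal), /k/ (velar).
Voiced: /d̪/ (dental), /d/ (alveolar), /ɖ/ (retroflex), /ɟ/ (palatal), /ɡ/ (velar).
The bilabial row has no voiced member, so the gap is the voiced bilabial stop /b/.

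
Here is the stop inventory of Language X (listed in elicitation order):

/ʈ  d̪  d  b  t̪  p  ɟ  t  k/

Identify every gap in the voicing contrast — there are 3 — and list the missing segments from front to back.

Voiceless: /p/ (bilabial), /t̪/ (dental), /t/ (alveolar), /ʈ/ (retroflex), /k/ (velar).
Voiced: /b/ (bilabial), /d̪/ (dental), /d/ (alveolar), /ɟ/ (palatal).
Gaps, from front to back: retroflex lacks voiced (/ɖ/); palatal lacks voiceless (/c/); velar lacks voiced (/ɡ/).

/ɖ/, /c/, /ɡ/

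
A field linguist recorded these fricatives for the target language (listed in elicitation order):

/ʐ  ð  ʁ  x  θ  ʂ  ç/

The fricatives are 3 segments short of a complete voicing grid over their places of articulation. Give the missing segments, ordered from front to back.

Voiceless: /θ/ (dental), /ʂ/ (retroflex), /ç/ (palatal), /x/ (velar).
Voiced: /ð/ (dental), /ʐ/ (retroflex), /ʁ/ (uvular).
Gaps, from front to back: palatal lacks voiced (/ʝ/); velar lacks voiced (/ɣ/); uvular lacks voiceless (/χ/).

/ʝ/, /ɣ/, /χ/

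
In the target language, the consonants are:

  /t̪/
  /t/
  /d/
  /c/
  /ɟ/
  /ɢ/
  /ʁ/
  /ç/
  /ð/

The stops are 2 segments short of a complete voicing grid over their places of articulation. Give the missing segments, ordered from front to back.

/d̪/, /q/

dental: voiceless /t̪/, voiced —.
alveolar: voiceless /t/, voiced /d/.
palatal: voiceless /c/, voiced /ɟ/.
uvular: voiceless —, voiced /ɢ/.
Gaps, from front to back: dental lacks voiced (/d̪/); uvular lacks voiceless (/q/).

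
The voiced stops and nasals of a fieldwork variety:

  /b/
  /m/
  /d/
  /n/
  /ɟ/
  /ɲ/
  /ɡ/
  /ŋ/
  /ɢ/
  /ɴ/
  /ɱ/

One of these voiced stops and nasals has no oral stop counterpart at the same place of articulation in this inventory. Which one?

Bilabial: /b/ ~ /m/
Alveolar: /d/ ~ /n/
Palatal: /ɟ/ ~ /ɲ/
Velar: /ɡ/ ~ /ŋ/
Uvular: /ɢ/ ~ /ɴ/
Labiodental: only /ɱ/ (nasal); no oral stop partner.
So /ɱ/ is the unpaired segment.

/ɱ/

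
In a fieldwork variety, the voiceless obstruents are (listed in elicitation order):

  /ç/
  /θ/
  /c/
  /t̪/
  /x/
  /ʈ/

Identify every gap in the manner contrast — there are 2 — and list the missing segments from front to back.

/ʂ/, /k/

Stop: /t̪/ (dental), /ʈ/ (retroflex), /c/ (palatal).
Fricative: /θ/ (dental), /ç/ (palatal), /x/ (velar).
Gaps, from front to back: retroflex lacks fricative (/ʂ/); velar lacks stop (/k/).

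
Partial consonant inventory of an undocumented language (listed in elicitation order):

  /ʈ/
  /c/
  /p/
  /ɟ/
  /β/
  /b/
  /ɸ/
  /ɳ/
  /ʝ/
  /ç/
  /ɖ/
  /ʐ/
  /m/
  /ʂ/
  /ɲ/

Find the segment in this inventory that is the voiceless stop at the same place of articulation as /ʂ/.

/ʈ/

/ʂ/ is a voiceless retroflex fricative.
The voiceless stop at the same place is a voiceless retroflex stop — in this inventory, /ʈ/.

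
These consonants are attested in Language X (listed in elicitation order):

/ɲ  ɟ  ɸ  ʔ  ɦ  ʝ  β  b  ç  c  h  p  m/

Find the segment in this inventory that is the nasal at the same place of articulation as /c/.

/ɲ/

/c/ is a voiceless palatal stop.
The nasal at the same place is a palatal nasal — in this inventory, /ɲ/.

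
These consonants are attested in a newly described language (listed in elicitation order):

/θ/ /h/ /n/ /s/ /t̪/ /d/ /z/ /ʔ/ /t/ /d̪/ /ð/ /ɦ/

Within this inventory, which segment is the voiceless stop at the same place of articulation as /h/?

/ʔ/

/h/ is a voiceless glottal fricative.
The voiceless stop at the same place is a voiceless glottal stop — in this inventory, /ʔ/.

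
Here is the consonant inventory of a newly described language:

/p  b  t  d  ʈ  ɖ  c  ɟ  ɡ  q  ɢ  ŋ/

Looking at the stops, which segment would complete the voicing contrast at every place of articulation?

/k/

Voiceless: /p/ (bilabial), /t/ (alveolar), /ʈ/ (retroflex), /c/ (palatal), /q/ (uvular).
Voiced: /b/ (bilabial), /d/ (alveolar), /ɖ/ (retroflex), /ɟ/ (palatal), /ɡ/ (velar), /ɢ/ (uvular).
The velar row has no voiceless member, so the gap is the voiceless velar stop /k/.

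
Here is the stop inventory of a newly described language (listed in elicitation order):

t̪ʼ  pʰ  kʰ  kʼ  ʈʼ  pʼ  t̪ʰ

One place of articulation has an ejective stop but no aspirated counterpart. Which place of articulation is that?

retroflex

place of articulation  aspirated  ejective
bilabial          pʰ        pʼ      
dental            t̪ʰ       t̪ʼ     
retroflex         —         ʈʼ      
velar             kʰ        kʼ      
Every place of articulation has an aspirated member except retroflex, where /ʈʰ/ would be expected.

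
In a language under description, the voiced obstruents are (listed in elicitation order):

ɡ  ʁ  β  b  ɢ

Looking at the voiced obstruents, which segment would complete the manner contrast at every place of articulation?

place of articulation  stop      fricative
bilabial          b         β       
velar             ɡ         —       
uvular            ɢ         ʁ       
The velar row has no fricative member, so the gap is the velar fricative /ɣ/.

/ɣ/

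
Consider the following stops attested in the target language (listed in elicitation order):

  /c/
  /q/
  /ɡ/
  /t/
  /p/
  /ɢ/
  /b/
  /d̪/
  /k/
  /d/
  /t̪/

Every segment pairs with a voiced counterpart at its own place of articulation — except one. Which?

Bilabial: /p/ ~ /b/
Dental: /t̪/ ~ /d̪/
Alveolar: /t/ ~ /d/
Velar: /k/ ~ /ɡ/
Uvular: /q/ ~ /ɢ/
Palatal: only /c/ (voiceless); no voiced partner.
So /c/ is the unpaired segment.

/c/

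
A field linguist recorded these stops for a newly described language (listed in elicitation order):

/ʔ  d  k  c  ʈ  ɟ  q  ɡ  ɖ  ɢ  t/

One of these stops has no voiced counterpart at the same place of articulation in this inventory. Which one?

/ʔ/

Alveolar: /t/ ~ /d/
Retroflex: /ʈ/ ~ /ɖ/
Palatal: /c/ ~ /ɟ/
Velar: /k/ ~ /ɡ/
Uvular: /q/ ~ /ɢ/
Glottal: only /ʔ/ (voiceless); no voiced partner.
So /ʔ/ is the unpaired segment.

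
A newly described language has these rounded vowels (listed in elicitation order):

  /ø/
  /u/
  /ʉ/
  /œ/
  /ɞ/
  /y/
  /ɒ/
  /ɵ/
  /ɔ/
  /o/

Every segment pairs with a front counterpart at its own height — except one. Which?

High: /y/ ~ /ʉ/ ~ /u/
High-mid: /ø/ ~ /ɵ/ ~ /o/
Low-mid: /œ/ ~ /ɞ/ ~ /ɔ/
Low: only /ɒ/ (back); no front partner.
So /ɒ/ is the unpaired segment.

/ɒ/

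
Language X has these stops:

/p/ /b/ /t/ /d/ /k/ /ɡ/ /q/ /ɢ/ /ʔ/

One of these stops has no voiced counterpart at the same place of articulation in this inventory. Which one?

/ʔ/

Bilabial: /p/ ~ /b/
Alveolar: /t/ ~ /d/
Velar: /k/ ~ /ɡ/
Uvular: /q/ ~ /ɢ/
Glottal: only /ʔ/ (voiceless); no voiced partner.
So /ʔ/ is the unpaired segment.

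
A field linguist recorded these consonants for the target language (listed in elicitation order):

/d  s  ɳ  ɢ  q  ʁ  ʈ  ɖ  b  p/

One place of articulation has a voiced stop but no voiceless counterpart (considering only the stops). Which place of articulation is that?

alveolar

place of articulation  voiceless  voiced  
bilabial          p         b       
alveolar          —         d       
retroflex         ʈ         ɖ       
uvular            q         ɢ       
Every place of articulation has a voiceless member except alveolar, where /t/ would be expected.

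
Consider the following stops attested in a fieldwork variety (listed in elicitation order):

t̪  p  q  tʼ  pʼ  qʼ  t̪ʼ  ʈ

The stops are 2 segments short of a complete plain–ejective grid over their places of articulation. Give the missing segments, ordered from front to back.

place of articulation  plain     ejective
bilabial          p         pʼ      
dental            t̪        t̪ʼ     
alveolar          —         tʼ      
retroflex         ʈ         —       
uvular            q         qʼ      
Gaps, from front to back: alveolar lacks plain (/t/); retroflex lacks ejective (/ʈʼ/).

/t/, /ʈʼ/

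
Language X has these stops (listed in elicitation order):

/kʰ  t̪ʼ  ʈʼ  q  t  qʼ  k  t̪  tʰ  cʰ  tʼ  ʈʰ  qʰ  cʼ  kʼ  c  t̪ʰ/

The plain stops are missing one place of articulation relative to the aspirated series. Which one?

Plain: /t̪/ (dental), /t/ (alveolar), /c/ (palatal), /k/ (velar), /q/ (uvular).
Aspirated: /t̪ʰ/ (dental), /tʰ/ (alveolar), /ʈʰ/ (retroflex), /cʰ/ (palatal), /kʰ/ (velar), /qʰ/ (uvular).
Ejective: /t̪ʼ/ (dental), /tʼ/ (alveolar), /ʈʼ/ (retroflex), /cʼ/ (palatal), /kʼ/ (velar), /qʼ/ (uvular).
Every place of articulation has a plain member except retroflex, where /ʈ/ would be expected.

retroflex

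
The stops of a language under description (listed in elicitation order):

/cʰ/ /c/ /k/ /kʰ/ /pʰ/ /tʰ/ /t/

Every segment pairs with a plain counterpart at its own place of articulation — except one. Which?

Alveolar: /t/ ~ /tʰ/
Palatal: /c/ ~ /cʰ/
Velar: /k/ ~ /kʰ/
Bilabial: only /pʰ/ (aspirated); no plain partner.
So /pʰ/ is the unpaired segment.

/pʰ/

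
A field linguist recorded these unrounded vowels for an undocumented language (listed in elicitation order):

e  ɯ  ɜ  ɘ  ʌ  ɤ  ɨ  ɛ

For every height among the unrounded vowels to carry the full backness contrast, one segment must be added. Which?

/i/

Front: /e/ (high-mid), /ɛ/ (low-mid).
Central: /ɨ/ (high), /ɘ/ (high-mid), /ɜ/ (low-mid).
Back: /ɯ/ (high), /ɤ/ (high-mid), /ʌ/ (low-mid).
The high row has no front member, so the gap is the high front unrounded vowel /i/.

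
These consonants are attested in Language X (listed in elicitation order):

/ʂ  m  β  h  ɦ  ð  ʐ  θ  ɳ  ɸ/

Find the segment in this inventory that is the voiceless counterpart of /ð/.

/ð/ is a voiced dental fricative.
The voiceless counterpart is a voiceless dental fricative — in this inventory, /θ/.

/θ/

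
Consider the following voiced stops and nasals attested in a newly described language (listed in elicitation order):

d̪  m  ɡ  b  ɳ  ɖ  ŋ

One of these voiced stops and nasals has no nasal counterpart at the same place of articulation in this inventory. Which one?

Bilabial: /b/ ~ /m/
Retroflex: /ɖ/ ~ /ɳ/
Velar: /ɡ/ ~ /ŋ/
Dental: only /d̪/ (oral stop); no nasal partner.
So /d̪/ is the unpaired segment.

/d̪/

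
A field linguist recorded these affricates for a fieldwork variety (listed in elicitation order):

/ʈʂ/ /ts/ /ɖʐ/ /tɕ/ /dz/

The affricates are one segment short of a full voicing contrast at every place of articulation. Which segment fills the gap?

/dʑ/

alveolar: voiceless /ts/, voiced /dz/.
retroflex: voiceless /ʈʂ/, voiced /ɖʐ/.
alveolo-palatal: voiceless /tɕ/, voiced —.
The alveolo-palatal row has no voiced member, so the gap is the voiced alveolo-palatal affricate /dʑ/.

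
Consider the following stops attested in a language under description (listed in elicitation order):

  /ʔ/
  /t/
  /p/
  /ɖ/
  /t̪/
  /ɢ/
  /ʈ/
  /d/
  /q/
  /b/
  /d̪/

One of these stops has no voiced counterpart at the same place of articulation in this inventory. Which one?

Bilabial: /p/ ~ /b/
Dental: /t̪/ ~ /d̪/
Alveolar: /t/ ~ /d/
Retroflex: /ʈ/ ~ /ɖ/
Uvular: /q/ ~ /ɢ/
Glottal: only /ʔ/ (voiceless); no voiced partner.
So /ʔ/ is the unpaired segment.

/ʔ/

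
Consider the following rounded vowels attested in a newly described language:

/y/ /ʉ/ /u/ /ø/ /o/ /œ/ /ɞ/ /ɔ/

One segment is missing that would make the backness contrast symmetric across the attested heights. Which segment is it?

/ɵ/

Front: /y/ (high), /ø/ (high-mid), /œ/ (low-mid).
Central: /ʉ/ (high), /ɞ/ (low-mid).
Back: /u/ (high), /o/ (high-mid), /ɔ/ (low-mid).
The high-mid row has no central member, so the gap is the high-mid central rounded vowel /ɵ/.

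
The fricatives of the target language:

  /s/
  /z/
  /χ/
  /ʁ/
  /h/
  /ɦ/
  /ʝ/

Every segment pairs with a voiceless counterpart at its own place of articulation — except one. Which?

Alveolar: /s/ ~ /z/
Uvular: /χ/ ~ /ʁ/
Glottal: /h/ ~ /ɦ/
Palatal: only /ʝ/ (voiced); no voiceless partner.
So /ʝ/ is the unpaired segment.

/ʝ/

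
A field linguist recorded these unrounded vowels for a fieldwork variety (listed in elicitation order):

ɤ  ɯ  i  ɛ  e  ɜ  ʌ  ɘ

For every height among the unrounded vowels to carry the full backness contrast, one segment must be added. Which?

high: front /i/, central —, back /ɯ/.
high-mid: front /e/, central /ɘ/, back /ɤ/.
low-mid: front /ɛ/, central /ɜ/, back /ʌ/.
The high row has no central member, so the gap is the high central unrounded vowel /ɨ/.

/ɨ/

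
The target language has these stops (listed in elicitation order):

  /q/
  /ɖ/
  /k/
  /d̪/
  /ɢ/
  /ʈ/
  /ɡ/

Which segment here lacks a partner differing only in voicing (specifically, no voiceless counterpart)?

Retroflex: /ʈ/ ~ /ɖ/
Velar: /k/ ~ /ɡ/
Uvular: /q/ ~ /ɢ/
Dental: only /d̪/ (voiced); no voiceless partner.
So /d̪/ is the unpaired segment.

/d̪/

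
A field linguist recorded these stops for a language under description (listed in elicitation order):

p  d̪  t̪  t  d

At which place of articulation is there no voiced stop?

Voiceless: /p/ (bilabial), /t̪/ (dental), /t/ (alveolar).
Voiced: /d̪/ (dental), /d/ (alveolar).
Every place of articulation has a voiced member except bilabial, where /b/ would be expected.

bilabial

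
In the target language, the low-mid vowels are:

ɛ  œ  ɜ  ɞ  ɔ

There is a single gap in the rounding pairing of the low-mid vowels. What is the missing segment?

/ʌ/

Unrounded: /ɛ/ (front), /ɜ/ (central).
Rounded: /œ/ (front), /ɞ/ (central), /ɔ/ (back).
The back row has no unrounded member, so the gap is the back unrounded vowel /ʌ/.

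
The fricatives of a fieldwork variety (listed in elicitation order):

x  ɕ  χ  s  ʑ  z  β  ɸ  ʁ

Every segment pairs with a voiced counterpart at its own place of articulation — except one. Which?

Bilabial: /ɸ/ ~ /β/
Alveolar: /s/ ~ /z/
Alveolo-palatal: /ɕ/ ~ /ʑ/
Uvular: /χ/ ~ /ʁ/
Velar: only /x/ (voiceless); no voiced partner.
So /x/ is the unpaired segment.

/x/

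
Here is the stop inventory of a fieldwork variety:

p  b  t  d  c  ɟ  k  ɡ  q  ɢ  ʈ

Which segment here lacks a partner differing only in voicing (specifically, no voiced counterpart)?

/ʈ/

Bilabial: /p/ ~ /b/
Alveolar: /t/ ~ /d/
Palatal: /c/ ~ /ɟ/
Velar: /k/ ~ /ɡ/
Uvular: /q/ ~ /ɢ/
Retroflex: only /ʈ/ (voiceless); no voiced partner.
So /ʈ/ is the unpaired segment.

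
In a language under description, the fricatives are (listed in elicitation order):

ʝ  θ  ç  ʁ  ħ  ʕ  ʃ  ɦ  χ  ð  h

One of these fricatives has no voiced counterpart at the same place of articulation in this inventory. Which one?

Dental: /θ/ ~ /ð/
Palatal: /ç/ ~ /ʝ/
Uvular: /χ/ ~ /ʁ/
Pharyngeal: /ħ/ ~ /ʕ/
Glottal: /h/ ~ /ɦ/
Postalveolar: only /ʃ/ (voiceless); no voiced partner.
So /ʃ/ is the unpaired segment.

/ʃ/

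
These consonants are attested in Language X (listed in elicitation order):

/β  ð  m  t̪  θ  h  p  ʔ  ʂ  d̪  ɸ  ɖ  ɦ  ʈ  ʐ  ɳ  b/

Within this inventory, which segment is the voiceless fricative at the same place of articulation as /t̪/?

/t̪/ is a voiceless dental stop.
The voiceless fricative at the same place is a voiceless dental fricative — in this inventory, /θ/.

/θ/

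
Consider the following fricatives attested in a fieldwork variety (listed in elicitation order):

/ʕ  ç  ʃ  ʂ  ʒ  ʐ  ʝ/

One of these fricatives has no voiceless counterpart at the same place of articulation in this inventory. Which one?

Postalveolar: /ʃ/ ~ /ʒ/
Retroflex: /ʂ/ ~ /ʐ/
Palatal: /ç/ ~ /ʝ/
Pharyngeal: only /ʕ/ (voiced); no voiceless partner.
So /ʕ/ is the unpaired segment.

/ʕ/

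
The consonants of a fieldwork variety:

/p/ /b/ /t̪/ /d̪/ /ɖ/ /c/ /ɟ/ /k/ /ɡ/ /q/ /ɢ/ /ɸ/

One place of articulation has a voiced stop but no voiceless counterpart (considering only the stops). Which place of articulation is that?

retroflex

bilabial: voiceless /p/, voiced /b/.
dental: voiceless /t̪/, voiced /d̪/.
retroflex: voiceless —, voiced /ɖ/.
palatal: voiceless /c/, voiced /ɟ/.
velar: voiceless /k/, voiced /ɡ/.
uvular: voiceless /q/, voiced /ɢ/.
Every place of articulation has a voiceless member except retroflex, where /ʈ/ would be expected.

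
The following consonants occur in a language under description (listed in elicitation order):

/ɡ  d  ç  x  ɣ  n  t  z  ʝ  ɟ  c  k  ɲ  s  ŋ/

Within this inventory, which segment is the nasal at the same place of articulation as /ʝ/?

/ɲ/

/ʝ/ is a voiced palatal fricative.
The nasal at the same place is a palatal nasal — in this inventory, /ɲ/.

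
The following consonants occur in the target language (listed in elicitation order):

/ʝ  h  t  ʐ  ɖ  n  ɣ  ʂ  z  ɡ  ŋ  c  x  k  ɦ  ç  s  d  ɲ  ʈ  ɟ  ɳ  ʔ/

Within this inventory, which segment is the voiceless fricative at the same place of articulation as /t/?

/s/

/t/ is a voiceless alveolar stop.
The voiceless fricative at the same place is a voiceless alveolar fricative — in this inventory, /s/.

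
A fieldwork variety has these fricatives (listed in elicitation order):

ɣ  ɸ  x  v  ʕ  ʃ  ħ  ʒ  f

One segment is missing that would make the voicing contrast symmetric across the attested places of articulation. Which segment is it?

/β/

bilabial: voiceless /ɸ/, voiced —.
labiodental: voiceless /f/, voiced /v/.
postalveolar: voiceless /ʃ/, voiced /ʒ/.
velar: voiceless /x/, voiced /ɣ/.
pharyngeal: voiceless /ħ/, voiced /ʕ/.
The bilabial row has no voiced member, so the gap is the voiced bilabial fricative /β/.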